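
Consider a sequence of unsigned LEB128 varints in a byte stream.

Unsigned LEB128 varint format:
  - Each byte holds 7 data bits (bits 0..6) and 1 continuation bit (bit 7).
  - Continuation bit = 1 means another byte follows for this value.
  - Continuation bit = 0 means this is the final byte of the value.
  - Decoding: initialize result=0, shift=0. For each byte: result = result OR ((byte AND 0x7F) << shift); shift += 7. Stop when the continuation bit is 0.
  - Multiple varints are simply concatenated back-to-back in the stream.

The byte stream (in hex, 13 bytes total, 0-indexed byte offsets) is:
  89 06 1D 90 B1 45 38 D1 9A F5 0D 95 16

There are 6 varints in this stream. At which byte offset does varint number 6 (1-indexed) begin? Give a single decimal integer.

Answer: 11

Derivation:
  byte[0]=0x89 cont=1 payload=0x09=9: acc |= 9<<0 -> acc=9 shift=7
  byte[1]=0x06 cont=0 payload=0x06=6: acc |= 6<<7 -> acc=777 shift=14 [end]
Varint 1: bytes[0:2] = 89 06 -> value 777 (2 byte(s))
  byte[2]=0x1D cont=0 payload=0x1D=29: acc |= 29<<0 -> acc=29 shift=7 [end]
Varint 2: bytes[2:3] = 1D -> value 29 (1 byte(s))
  byte[3]=0x90 cont=1 payload=0x10=16: acc |= 16<<0 -> acc=16 shift=7
  byte[4]=0xB1 cont=1 payload=0x31=49: acc |= 49<<7 -> acc=6288 shift=14
  byte[5]=0x45 cont=0 payload=0x45=69: acc |= 69<<14 -> acc=1136784 shift=21 [end]
Varint 3: bytes[3:6] = 90 B1 45 -> value 1136784 (3 byte(s))
  byte[6]=0x38 cont=0 payload=0x38=56: acc |= 56<<0 -> acc=56 shift=7 [end]
Varint 4: bytes[6:7] = 38 -> value 56 (1 byte(s))
  byte[7]=0xD1 cont=1 payload=0x51=81: acc |= 81<<0 -> acc=81 shift=7
  byte[8]=0x9A cont=1 payload=0x1A=26: acc |= 26<<7 -> acc=3409 shift=14
  byte[9]=0xF5 cont=1 payload=0x75=117: acc |= 117<<14 -> acc=1920337 shift=21
  byte[10]=0x0D cont=0 payload=0x0D=13: acc |= 13<<21 -> acc=29183313 shift=28 [end]
Varint 5: bytes[7:11] = D1 9A F5 0D -> value 29183313 (4 byte(s))
  byte[11]=0x95 cont=1 payload=0x15=21: acc |= 21<<0 -> acc=21 shift=7
  byte[12]=0x16 cont=0 payload=0x16=22: acc |= 22<<7 -> acc=2837 shift=14 [end]
Varint 6: bytes[11:13] = 95 16 -> value 2837 (2 byte(s))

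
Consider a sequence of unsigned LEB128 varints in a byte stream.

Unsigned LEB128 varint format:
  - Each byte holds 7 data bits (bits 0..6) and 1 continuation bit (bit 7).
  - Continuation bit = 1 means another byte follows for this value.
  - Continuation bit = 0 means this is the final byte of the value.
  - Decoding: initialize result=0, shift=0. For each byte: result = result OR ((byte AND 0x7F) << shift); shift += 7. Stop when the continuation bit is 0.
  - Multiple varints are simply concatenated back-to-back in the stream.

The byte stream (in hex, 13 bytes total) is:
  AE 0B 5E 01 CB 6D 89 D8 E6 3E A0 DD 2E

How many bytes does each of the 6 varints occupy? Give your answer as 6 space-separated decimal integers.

Answer: 2 1 1 2 4 3

Derivation:
  byte[0]=0xAE cont=1 payload=0x2E=46: acc |= 46<<0 -> acc=46 shift=7
  byte[1]=0x0B cont=0 payload=0x0B=11: acc |= 11<<7 -> acc=1454 shift=14 [end]
Varint 1: bytes[0:2] = AE 0B -> value 1454 (2 byte(s))
  byte[2]=0x5E cont=0 payload=0x5E=94: acc |= 94<<0 -> acc=94 shift=7 [end]
Varint 2: bytes[2:3] = 5E -> value 94 (1 byte(s))
  byte[3]=0x01 cont=0 payload=0x01=1: acc |= 1<<0 -> acc=1 shift=7 [end]
Varint 3: bytes[3:4] = 01 -> value 1 (1 byte(s))
  byte[4]=0xCB cont=1 payload=0x4B=75: acc |= 75<<0 -> acc=75 shift=7
  byte[5]=0x6D cont=0 payload=0x6D=109: acc |= 109<<7 -> acc=14027 shift=14 [end]
Varint 4: bytes[4:6] = CB 6D -> value 14027 (2 byte(s))
  byte[6]=0x89 cont=1 payload=0x09=9: acc |= 9<<0 -> acc=9 shift=7
  byte[7]=0xD8 cont=1 payload=0x58=88: acc |= 88<<7 -> acc=11273 shift=14
  byte[8]=0xE6 cont=1 payload=0x66=102: acc |= 102<<14 -> acc=1682441 shift=21
  byte[9]=0x3E cont=0 payload=0x3E=62: acc |= 62<<21 -> acc=131705865 shift=28 [end]
Varint 5: bytes[6:10] = 89 D8 E6 3E -> value 131705865 (4 byte(s))
  byte[10]=0xA0 cont=1 payload=0x20=32: acc |= 32<<0 -> acc=32 shift=7
  byte[11]=0xDD cont=1 payload=0x5D=93: acc |= 93<<7 -> acc=11936 shift=14
  byte[12]=0x2E cont=0 payload=0x2E=46: acc |= 46<<14 -> acc=765600 shift=21 [end]
Varint 6: bytes[10:13] = A0 DD 2E -> value 765600 (3 byte(s))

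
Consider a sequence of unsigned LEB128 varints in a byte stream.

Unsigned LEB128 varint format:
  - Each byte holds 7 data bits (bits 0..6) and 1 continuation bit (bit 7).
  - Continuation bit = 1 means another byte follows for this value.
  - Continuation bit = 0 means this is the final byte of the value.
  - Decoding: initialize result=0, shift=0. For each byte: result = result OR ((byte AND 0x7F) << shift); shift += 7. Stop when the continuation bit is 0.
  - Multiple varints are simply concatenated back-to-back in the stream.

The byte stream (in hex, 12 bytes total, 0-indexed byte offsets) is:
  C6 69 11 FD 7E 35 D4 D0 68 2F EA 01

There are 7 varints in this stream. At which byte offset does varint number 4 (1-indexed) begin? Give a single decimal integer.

  byte[0]=0xC6 cont=1 payload=0x46=70: acc |= 70<<0 -> acc=70 shift=7
  byte[1]=0x69 cont=0 payload=0x69=105: acc |= 105<<7 -> acc=13510 shift=14 [end]
Varint 1: bytes[0:2] = C6 69 -> value 13510 (2 byte(s))
  byte[2]=0x11 cont=0 payload=0x11=17: acc |= 17<<0 -> acc=17 shift=7 [end]
Varint 2: bytes[2:3] = 11 -> value 17 (1 byte(s))
  byte[3]=0xFD cont=1 payload=0x7D=125: acc |= 125<<0 -> acc=125 shift=7
  byte[4]=0x7E cont=0 payload=0x7E=126: acc |= 126<<7 -> acc=16253 shift=14 [end]
Varint 3: bytes[3:5] = FD 7E -> value 16253 (2 byte(s))
  byte[5]=0x35 cont=0 payload=0x35=53: acc |= 53<<0 -> acc=53 shift=7 [end]
Varint 4: bytes[5:6] = 35 -> value 53 (1 byte(s))
  byte[6]=0xD4 cont=1 payload=0x54=84: acc |= 84<<0 -> acc=84 shift=7
  byte[7]=0xD0 cont=1 payload=0x50=80: acc |= 80<<7 -> acc=10324 shift=14
  byte[8]=0x68 cont=0 payload=0x68=104: acc |= 104<<14 -> acc=1714260 shift=21 [end]
Varint 5: bytes[6:9] = D4 D0 68 -> value 1714260 (3 byte(s))
  byte[9]=0x2F cont=0 payload=0x2F=47: acc |= 47<<0 -> acc=47 shift=7 [end]
Varint 6: bytes[9:10] = 2F -> value 47 (1 byte(s))
  byte[10]=0xEA cont=1 payload=0x6A=106: acc |= 106<<0 -> acc=106 shift=7
  byte[11]=0x01 cont=0 payload=0x01=1: acc |= 1<<7 -> acc=234 shift=14 [end]
Varint 7: bytes[10:12] = EA 01 -> value 234 (2 byte(s))

Answer: 5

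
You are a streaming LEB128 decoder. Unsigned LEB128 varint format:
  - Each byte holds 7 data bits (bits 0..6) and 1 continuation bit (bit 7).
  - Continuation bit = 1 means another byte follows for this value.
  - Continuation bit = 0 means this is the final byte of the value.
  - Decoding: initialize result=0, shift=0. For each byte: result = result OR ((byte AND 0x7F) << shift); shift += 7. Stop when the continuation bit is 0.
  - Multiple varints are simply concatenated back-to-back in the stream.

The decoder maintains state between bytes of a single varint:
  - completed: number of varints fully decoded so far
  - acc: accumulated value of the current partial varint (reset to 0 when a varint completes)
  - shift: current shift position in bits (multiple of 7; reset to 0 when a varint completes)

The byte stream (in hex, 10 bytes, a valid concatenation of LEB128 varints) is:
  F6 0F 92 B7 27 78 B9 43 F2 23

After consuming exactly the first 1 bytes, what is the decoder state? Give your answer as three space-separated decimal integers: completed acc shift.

byte[0]=0xF6 cont=1 payload=0x76: acc |= 118<<0 -> completed=0 acc=118 shift=7

Answer: 0 118 7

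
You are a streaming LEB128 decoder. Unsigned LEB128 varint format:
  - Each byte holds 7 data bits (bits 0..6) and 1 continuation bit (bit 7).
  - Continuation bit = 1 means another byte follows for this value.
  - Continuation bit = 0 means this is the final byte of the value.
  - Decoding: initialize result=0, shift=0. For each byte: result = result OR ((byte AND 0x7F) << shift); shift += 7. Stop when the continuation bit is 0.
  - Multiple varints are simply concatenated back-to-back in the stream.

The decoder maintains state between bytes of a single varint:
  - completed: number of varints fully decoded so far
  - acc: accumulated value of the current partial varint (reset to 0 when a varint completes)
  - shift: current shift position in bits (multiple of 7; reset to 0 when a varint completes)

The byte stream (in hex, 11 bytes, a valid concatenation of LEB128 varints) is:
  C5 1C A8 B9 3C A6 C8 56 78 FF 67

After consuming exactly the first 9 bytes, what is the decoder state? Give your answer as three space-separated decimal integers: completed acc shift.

Answer: 4 0 0

Derivation:
byte[0]=0xC5 cont=1 payload=0x45: acc |= 69<<0 -> completed=0 acc=69 shift=7
byte[1]=0x1C cont=0 payload=0x1C: varint #1 complete (value=3653); reset -> completed=1 acc=0 shift=0
byte[2]=0xA8 cont=1 payload=0x28: acc |= 40<<0 -> completed=1 acc=40 shift=7
byte[3]=0xB9 cont=1 payload=0x39: acc |= 57<<7 -> completed=1 acc=7336 shift=14
byte[4]=0x3C cont=0 payload=0x3C: varint #2 complete (value=990376); reset -> completed=2 acc=0 shift=0
byte[5]=0xA6 cont=1 payload=0x26: acc |= 38<<0 -> completed=2 acc=38 shift=7
byte[6]=0xC8 cont=1 payload=0x48: acc |= 72<<7 -> completed=2 acc=9254 shift=14
byte[7]=0x56 cont=0 payload=0x56: varint #3 complete (value=1418278); reset -> completed=3 acc=0 shift=0
byte[8]=0x78 cont=0 payload=0x78: varint #4 complete (value=120); reset -> completed=4 acc=0 shift=0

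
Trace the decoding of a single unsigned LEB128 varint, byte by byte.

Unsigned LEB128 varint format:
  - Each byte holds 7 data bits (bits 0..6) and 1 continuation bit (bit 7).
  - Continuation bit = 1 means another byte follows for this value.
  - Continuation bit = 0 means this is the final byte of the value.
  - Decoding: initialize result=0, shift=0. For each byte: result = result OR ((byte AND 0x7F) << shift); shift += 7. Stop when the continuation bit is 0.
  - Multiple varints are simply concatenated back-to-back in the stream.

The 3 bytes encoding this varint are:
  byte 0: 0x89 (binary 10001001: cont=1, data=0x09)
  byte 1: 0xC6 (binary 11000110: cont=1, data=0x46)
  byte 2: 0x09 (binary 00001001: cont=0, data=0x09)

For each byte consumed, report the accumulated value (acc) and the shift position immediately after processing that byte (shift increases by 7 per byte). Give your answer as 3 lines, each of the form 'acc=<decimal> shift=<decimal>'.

byte 0=0x89: payload=0x09=9, contrib = 9<<0 = 9; acc -> 9, shift -> 7
byte 1=0xC6: payload=0x46=70, contrib = 70<<7 = 8960; acc -> 8969, shift -> 14
byte 2=0x09: payload=0x09=9, contrib = 9<<14 = 147456; acc -> 156425, shift -> 21

Answer: acc=9 shift=7
acc=8969 shift=14
acc=156425 shift=21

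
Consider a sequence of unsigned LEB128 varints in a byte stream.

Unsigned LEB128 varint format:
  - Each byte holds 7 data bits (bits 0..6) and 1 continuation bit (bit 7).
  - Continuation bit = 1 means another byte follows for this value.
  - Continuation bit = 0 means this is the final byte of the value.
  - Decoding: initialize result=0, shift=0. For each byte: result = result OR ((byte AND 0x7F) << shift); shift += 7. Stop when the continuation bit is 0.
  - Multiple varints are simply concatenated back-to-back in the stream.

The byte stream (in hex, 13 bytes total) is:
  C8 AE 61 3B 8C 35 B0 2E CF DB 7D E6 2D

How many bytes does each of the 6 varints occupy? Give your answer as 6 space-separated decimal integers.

  byte[0]=0xC8 cont=1 payload=0x48=72: acc |= 72<<0 -> acc=72 shift=7
  byte[1]=0xAE cont=1 payload=0x2E=46: acc |= 46<<7 -> acc=5960 shift=14
  byte[2]=0x61 cont=0 payload=0x61=97: acc |= 97<<14 -> acc=1595208 shift=21 [end]
Varint 1: bytes[0:3] = C8 AE 61 -> value 1595208 (3 byte(s))
  byte[3]=0x3B cont=0 payload=0x3B=59: acc |= 59<<0 -> acc=59 shift=7 [end]
Varint 2: bytes[3:4] = 3B -> value 59 (1 byte(s))
  byte[4]=0x8C cont=1 payload=0x0C=12: acc |= 12<<0 -> acc=12 shift=7
  byte[5]=0x35 cont=0 payload=0x35=53: acc |= 53<<7 -> acc=6796 shift=14 [end]
Varint 3: bytes[4:6] = 8C 35 -> value 6796 (2 byte(s))
  byte[6]=0xB0 cont=1 payload=0x30=48: acc |= 48<<0 -> acc=48 shift=7
  byte[7]=0x2E cont=0 payload=0x2E=46: acc |= 46<<7 -> acc=5936 shift=14 [end]
Varint 4: bytes[6:8] = B0 2E -> value 5936 (2 byte(s))
  byte[8]=0xCF cont=1 payload=0x4F=79: acc |= 79<<0 -> acc=79 shift=7
  byte[9]=0xDB cont=1 payload=0x5B=91: acc |= 91<<7 -> acc=11727 shift=14
  byte[10]=0x7D cont=0 payload=0x7D=125: acc |= 125<<14 -> acc=2059727 shift=21 [end]
Varint 5: bytes[8:11] = CF DB 7D -> value 2059727 (3 byte(s))
  byte[11]=0xE6 cont=1 payload=0x66=102: acc |= 102<<0 -> acc=102 shift=7
  byte[12]=0x2D cont=0 payload=0x2D=45: acc |= 45<<7 -> acc=5862 shift=14 [end]
Varint 6: bytes[11:13] = E6 2D -> value 5862 (2 byte(s))

Answer: 3 1 2 2 3 2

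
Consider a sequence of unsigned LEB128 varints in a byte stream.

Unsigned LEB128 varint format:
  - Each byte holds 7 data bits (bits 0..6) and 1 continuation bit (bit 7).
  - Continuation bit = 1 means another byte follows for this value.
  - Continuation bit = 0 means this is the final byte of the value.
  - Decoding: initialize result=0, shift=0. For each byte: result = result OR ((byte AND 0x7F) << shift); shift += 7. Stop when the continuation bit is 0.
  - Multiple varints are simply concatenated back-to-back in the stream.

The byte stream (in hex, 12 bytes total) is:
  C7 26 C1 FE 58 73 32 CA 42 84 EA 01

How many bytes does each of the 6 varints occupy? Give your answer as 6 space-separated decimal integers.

Answer: 2 3 1 1 2 3

Derivation:
  byte[0]=0xC7 cont=1 payload=0x47=71: acc |= 71<<0 -> acc=71 shift=7
  byte[1]=0x26 cont=0 payload=0x26=38: acc |= 38<<7 -> acc=4935 shift=14 [end]
Varint 1: bytes[0:2] = C7 26 -> value 4935 (2 byte(s))
  byte[2]=0xC1 cont=1 payload=0x41=65: acc |= 65<<0 -> acc=65 shift=7
  byte[3]=0xFE cont=1 payload=0x7E=126: acc |= 126<<7 -> acc=16193 shift=14
  byte[4]=0x58 cont=0 payload=0x58=88: acc |= 88<<14 -> acc=1457985 shift=21 [end]
Varint 2: bytes[2:5] = C1 FE 58 -> value 1457985 (3 byte(s))
  byte[5]=0x73 cont=0 payload=0x73=115: acc |= 115<<0 -> acc=115 shift=7 [end]
Varint 3: bytes[5:6] = 73 -> value 115 (1 byte(s))
  byte[6]=0x32 cont=0 payload=0x32=50: acc |= 50<<0 -> acc=50 shift=7 [end]
Varint 4: bytes[6:7] = 32 -> value 50 (1 byte(s))
  byte[7]=0xCA cont=1 payload=0x4A=74: acc |= 74<<0 -> acc=74 shift=7
  byte[8]=0x42 cont=0 payload=0x42=66: acc |= 66<<7 -> acc=8522 shift=14 [end]
Varint 5: bytes[7:9] = CA 42 -> value 8522 (2 byte(s))
  byte[9]=0x84 cont=1 payload=0x04=4: acc |= 4<<0 -> acc=4 shift=7
  byte[10]=0xEA cont=1 payload=0x6A=106: acc |= 106<<7 -> acc=13572 shift=14
  byte[11]=0x01 cont=0 payload=0x01=1: acc |= 1<<14 -> acc=29956 shift=21 [end]
Varint 6: bytes[9:12] = 84 EA 01 -> value 29956 (3 byte(s))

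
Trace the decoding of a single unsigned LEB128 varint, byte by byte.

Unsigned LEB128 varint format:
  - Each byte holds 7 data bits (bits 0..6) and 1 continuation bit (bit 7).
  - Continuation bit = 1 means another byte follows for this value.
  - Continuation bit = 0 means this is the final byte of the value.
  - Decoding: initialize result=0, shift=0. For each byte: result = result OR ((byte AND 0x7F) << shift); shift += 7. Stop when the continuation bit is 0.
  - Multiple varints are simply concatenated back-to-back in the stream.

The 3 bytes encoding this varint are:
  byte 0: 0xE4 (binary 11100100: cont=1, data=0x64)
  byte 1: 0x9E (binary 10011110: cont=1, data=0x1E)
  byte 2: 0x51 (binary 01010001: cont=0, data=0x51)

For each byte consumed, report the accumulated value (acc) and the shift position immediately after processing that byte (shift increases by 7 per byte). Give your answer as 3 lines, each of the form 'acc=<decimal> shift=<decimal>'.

byte 0=0xE4: payload=0x64=100, contrib = 100<<0 = 100; acc -> 100, shift -> 7
byte 1=0x9E: payload=0x1E=30, contrib = 30<<7 = 3840; acc -> 3940, shift -> 14
byte 2=0x51: payload=0x51=81, contrib = 81<<14 = 1327104; acc -> 1331044, shift -> 21

Answer: acc=100 shift=7
acc=3940 shift=14
acc=1331044 shift=21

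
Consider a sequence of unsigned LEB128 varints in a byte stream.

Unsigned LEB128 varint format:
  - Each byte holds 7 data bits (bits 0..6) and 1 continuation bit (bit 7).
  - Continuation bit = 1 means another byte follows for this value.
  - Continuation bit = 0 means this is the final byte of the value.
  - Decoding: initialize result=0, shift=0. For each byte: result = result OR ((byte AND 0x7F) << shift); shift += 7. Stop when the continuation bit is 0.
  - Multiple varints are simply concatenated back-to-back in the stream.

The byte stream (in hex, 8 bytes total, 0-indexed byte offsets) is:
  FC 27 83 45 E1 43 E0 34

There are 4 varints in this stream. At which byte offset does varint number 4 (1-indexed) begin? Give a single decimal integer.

Answer: 6

Derivation:
  byte[0]=0xFC cont=1 payload=0x7C=124: acc |= 124<<0 -> acc=124 shift=7
  byte[1]=0x27 cont=0 payload=0x27=39: acc |= 39<<7 -> acc=5116 shift=14 [end]
Varint 1: bytes[0:2] = FC 27 -> value 5116 (2 byte(s))
  byte[2]=0x83 cont=1 payload=0x03=3: acc |= 3<<0 -> acc=3 shift=7
  byte[3]=0x45 cont=0 payload=0x45=69: acc |= 69<<7 -> acc=8835 shift=14 [end]
Varint 2: bytes[2:4] = 83 45 -> value 8835 (2 byte(s))
  byte[4]=0xE1 cont=1 payload=0x61=97: acc |= 97<<0 -> acc=97 shift=7
  byte[5]=0x43 cont=0 payload=0x43=67: acc |= 67<<7 -> acc=8673 shift=14 [end]
Varint 3: bytes[4:6] = E1 43 -> value 8673 (2 byte(s))
  byte[6]=0xE0 cont=1 payload=0x60=96: acc |= 96<<0 -> acc=96 shift=7
  byte[7]=0x34 cont=0 payload=0x34=52: acc |= 52<<7 -> acc=6752 shift=14 [end]
Varint 4: bytes[6:8] = E0 34 -> value 6752 (2 byte(s))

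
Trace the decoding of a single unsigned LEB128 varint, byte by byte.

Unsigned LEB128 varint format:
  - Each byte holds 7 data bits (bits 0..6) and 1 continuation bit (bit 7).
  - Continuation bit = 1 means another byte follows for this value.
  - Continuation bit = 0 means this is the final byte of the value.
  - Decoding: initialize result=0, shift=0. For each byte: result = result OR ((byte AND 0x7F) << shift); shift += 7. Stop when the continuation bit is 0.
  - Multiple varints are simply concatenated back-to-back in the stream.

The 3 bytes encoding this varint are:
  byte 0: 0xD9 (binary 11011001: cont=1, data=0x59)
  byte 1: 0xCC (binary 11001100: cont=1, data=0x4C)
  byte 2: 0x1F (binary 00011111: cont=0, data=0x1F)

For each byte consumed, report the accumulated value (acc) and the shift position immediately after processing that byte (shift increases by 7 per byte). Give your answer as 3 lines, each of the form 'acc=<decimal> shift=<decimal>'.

Answer: acc=89 shift=7
acc=9817 shift=14
acc=517721 shift=21

Derivation:
byte 0=0xD9: payload=0x59=89, contrib = 89<<0 = 89; acc -> 89, shift -> 7
byte 1=0xCC: payload=0x4C=76, contrib = 76<<7 = 9728; acc -> 9817, shift -> 14
byte 2=0x1F: payload=0x1F=31, contrib = 31<<14 = 507904; acc -> 517721, shift -> 21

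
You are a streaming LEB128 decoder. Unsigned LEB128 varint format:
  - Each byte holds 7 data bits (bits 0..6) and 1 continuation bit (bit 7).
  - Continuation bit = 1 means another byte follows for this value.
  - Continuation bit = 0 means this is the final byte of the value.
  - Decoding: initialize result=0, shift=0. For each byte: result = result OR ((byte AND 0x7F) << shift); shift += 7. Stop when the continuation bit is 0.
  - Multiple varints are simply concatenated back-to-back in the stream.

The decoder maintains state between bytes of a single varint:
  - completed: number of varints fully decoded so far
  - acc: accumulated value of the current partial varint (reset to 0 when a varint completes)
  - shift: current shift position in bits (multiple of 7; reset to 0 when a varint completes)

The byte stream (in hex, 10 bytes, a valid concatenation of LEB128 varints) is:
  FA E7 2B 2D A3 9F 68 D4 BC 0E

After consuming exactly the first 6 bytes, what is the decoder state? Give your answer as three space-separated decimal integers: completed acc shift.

Answer: 2 4003 14

Derivation:
byte[0]=0xFA cont=1 payload=0x7A: acc |= 122<<0 -> completed=0 acc=122 shift=7
byte[1]=0xE7 cont=1 payload=0x67: acc |= 103<<7 -> completed=0 acc=13306 shift=14
byte[2]=0x2B cont=0 payload=0x2B: varint #1 complete (value=717818); reset -> completed=1 acc=0 shift=0
byte[3]=0x2D cont=0 payload=0x2D: varint #2 complete (value=45); reset -> completed=2 acc=0 shift=0
byte[4]=0xA3 cont=1 payload=0x23: acc |= 35<<0 -> completed=2 acc=35 shift=7
byte[5]=0x9F cont=1 payload=0x1F: acc |= 31<<7 -> completed=2 acc=4003 shift=14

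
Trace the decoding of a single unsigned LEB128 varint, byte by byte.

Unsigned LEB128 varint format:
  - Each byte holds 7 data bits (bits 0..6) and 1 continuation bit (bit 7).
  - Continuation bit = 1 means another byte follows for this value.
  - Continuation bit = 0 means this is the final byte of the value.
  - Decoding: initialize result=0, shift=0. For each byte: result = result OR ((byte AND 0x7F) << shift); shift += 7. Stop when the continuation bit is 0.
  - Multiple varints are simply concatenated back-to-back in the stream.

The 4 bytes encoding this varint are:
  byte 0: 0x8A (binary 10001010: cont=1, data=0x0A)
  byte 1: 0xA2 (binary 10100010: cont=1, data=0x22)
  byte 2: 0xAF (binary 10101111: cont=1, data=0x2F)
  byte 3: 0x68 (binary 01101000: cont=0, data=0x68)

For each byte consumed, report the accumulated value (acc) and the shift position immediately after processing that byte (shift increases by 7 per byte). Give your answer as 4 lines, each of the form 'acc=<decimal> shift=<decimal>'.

Answer: acc=10 shift=7
acc=4362 shift=14
acc=774410 shift=21
acc=218878218 shift=28

Derivation:
byte 0=0x8A: payload=0x0A=10, contrib = 10<<0 = 10; acc -> 10, shift -> 7
byte 1=0xA2: payload=0x22=34, contrib = 34<<7 = 4352; acc -> 4362, shift -> 14
byte 2=0xAF: payload=0x2F=47, contrib = 47<<14 = 770048; acc -> 774410, shift -> 21
byte 3=0x68: payload=0x68=104, contrib = 104<<21 = 218103808; acc -> 218878218, shift -> 28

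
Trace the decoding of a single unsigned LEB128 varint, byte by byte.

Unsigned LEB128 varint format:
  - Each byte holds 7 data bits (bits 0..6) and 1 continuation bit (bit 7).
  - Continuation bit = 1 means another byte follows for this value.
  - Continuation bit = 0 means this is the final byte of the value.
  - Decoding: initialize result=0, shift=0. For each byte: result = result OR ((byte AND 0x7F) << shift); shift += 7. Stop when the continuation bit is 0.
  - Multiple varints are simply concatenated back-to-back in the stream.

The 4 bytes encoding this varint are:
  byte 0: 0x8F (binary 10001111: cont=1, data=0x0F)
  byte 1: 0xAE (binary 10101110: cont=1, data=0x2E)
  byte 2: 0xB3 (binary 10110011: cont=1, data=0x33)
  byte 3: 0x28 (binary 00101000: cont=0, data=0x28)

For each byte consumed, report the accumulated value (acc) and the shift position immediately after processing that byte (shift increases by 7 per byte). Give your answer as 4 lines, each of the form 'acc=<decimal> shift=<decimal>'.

Answer: acc=15 shift=7
acc=5903 shift=14
acc=841487 shift=21
acc=84727567 shift=28

Derivation:
byte 0=0x8F: payload=0x0F=15, contrib = 15<<0 = 15; acc -> 15, shift -> 7
byte 1=0xAE: payload=0x2E=46, contrib = 46<<7 = 5888; acc -> 5903, shift -> 14
byte 2=0xB3: payload=0x33=51, contrib = 51<<14 = 835584; acc -> 841487, shift -> 21
byte 3=0x28: payload=0x28=40, contrib = 40<<21 = 83886080; acc -> 84727567, shift -> 28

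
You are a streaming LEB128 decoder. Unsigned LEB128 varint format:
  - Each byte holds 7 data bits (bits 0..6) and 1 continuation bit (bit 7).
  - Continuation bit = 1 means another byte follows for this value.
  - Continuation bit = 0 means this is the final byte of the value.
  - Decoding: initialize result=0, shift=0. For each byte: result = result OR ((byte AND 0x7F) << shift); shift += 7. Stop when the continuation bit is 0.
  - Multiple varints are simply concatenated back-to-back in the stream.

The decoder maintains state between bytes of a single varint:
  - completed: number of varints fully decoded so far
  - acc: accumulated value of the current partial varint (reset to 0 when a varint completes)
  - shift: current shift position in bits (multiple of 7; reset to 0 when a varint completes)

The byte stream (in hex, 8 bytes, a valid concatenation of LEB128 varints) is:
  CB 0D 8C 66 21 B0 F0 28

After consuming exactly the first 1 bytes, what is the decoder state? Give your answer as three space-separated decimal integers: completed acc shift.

Answer: 0 75 7

Derivation:
byte[0]=0xCB cont=1 payload=0x4B: acc |= 75<<0 -> completed=0 acc=75 shift=7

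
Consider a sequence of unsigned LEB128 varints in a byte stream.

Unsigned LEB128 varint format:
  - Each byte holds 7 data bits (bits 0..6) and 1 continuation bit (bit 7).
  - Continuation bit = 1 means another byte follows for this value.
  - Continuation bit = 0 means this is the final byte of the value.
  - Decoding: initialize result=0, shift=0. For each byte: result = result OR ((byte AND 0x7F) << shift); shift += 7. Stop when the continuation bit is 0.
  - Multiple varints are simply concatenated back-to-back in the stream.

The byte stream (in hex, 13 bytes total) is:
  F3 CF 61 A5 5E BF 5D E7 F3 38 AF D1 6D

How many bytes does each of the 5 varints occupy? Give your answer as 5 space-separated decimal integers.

Answer: 3 2 2 3 3

Derivation:
  byte[0]=0xF3 cont=1 payload=0x73=115: acc |= 115<<0 -> acc=115 shift=7
  byte[1]=0xCF cont=1 payload=0x4F=79: acc |= 79<<7 -> acc=10227 shift=14
  byte[2]=0x61 cont=0 payload=0x61=97: acc |= 97<<14 -> acc=1599475 shift=21 [end]
Varint 1: bytes[0:3] = F3 CF 61 -> value 1599475 (3 byte(s))
  byte[3]=0xA5 cont=1 payload=0x25=37: acc |= 37<<0 -> acc=37 shift=7
  byte[4]=0x5E cont=0 payload=0x5E=94: acc |= 94<<7 -> acc=12069 shift=14 [end]
Varint 2: bytes[3:5] = A5 5E -> value 12069 (2 byte(s))
  byte[5]=0xBF cont=1 payload=0x3F=63: acc |= 63<<0 -> acc=63 shift=7
  byte[6]=0x5D cont=0 payload=0x5D=93: acc |= 93<<7 -> acc=11967 shift=14 [end]
Varint 3: bytes[5:7] = BF 5D -> value 11967 (2 byte(s))
  byte[7]=0xE7 cont=1 payload=0x67=103: acc |= 103<<0 -> acc=103 shift=7
  byte[8]=0xF3 cont=1 payload=0x73=115: acc |= 115<<7 -> acc=14823 shift=14
  byte[9]=0x38 cont=0 payload=0x38=56: acc |= 56<<14 -> acc=932327 shift=21 [end]
Varint 4: bytes[7:10] = E7 F3 38 -> value 932327 (3 byte(s))
  byte[10]=0xAF cont=1 payload=0x2F=47: acc |= 47<<0 -> acc=47 shift=7
  byte[11]=0xD1 cont=1 payload=0x51=81: acc |= 81<<7 -> acc=10415 shift=14
  byte[12]=0x6D cont=0 payload=0x6D=109: acc |= 109<<14 -> acc=1796271 shift=21 [end]
Varint 5: bytes[10:13] = AF D1 6D -> value 1796271 (3 byte(s))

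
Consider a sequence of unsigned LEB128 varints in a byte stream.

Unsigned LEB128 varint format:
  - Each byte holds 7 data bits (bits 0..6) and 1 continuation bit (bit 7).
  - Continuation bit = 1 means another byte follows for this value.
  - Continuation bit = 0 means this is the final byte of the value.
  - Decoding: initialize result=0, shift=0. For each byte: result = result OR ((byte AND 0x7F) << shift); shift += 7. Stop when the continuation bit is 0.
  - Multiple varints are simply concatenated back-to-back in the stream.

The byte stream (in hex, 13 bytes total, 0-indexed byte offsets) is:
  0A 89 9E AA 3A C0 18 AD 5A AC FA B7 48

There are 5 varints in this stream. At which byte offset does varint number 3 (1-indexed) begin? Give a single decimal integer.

  byte[0]=0x0A cont=0 payload=0x0A=10: acc |= 10<<0 -> acc=10 shift=7 [end]
Varint 1: bytes[0:1] = 0A -> value 10 (1 byte(s))
  byte[1]=0x89 cont=1 payload=0x09=9: acc |= 9<<0 -> acc=9 shift=7
  byte[2]=0x9E cont=1 payload=0x1E=30: acc |= 30<<7 -> acc=3849 shift=14
  byte[3]=0xAA cont=1 payload=0x2A=42: acc |= 42<<14 -> acc=691977 shift=21
  byte[4]=0x3A cont=0 payload=0x3A=58: acc |= 58<<21 -> acc=122326793 shift=28 [end]
Varint 2: bytes[1:5] = 89 9E AA 3A -> value 122326793 (4 byte(s))
  byte[5]=0xC0 cont=1 payload=0x40=64: acc |= 64<<0 -> acc=64 shift=7
  byte[6]=0x18 cont=0 payload=0x18=24: acc |= 24<<7 -> acc=3136 shift=14 [end]
Varint 3: bytes[5:7] = C0 18 -> value 3136 (2 byte(s))
  byte[7]=0xAD cont=1 payload=0x2D=45: acc |= 45<<0 -> acc=45 shift=7
  byte[8]=0x5A cont=0 payload=0x5A=90: acc |= 90<<7 -> acc=11565 shift=14 [end]
Varint 4: bytes[7:9] = AD 5A -> value 11565 (2 byte(s))
  byte[9]=0xAC cont=1 payload=0x2C=44: acc |= 44<<0 -> acc=44 shift=7
  byte[10]=0xFA cont=1 payload=0x7A=122: acc |= 122<<7 -> acc=15660 shift=14
  byte[11]=0xB7 cont=1 payload=0x37=55: acc |= 55<<14 -> acc=916780 shift=21
  byte[12]=0x48 cont=0 payload=0x48=72: acc |= 72<<21 -> acc=151911724 shift=28 [end]
Varint 5: bytes[9:13] = AC FA B7 48 -> value 151911724 (4 byte(s))

Answer: 5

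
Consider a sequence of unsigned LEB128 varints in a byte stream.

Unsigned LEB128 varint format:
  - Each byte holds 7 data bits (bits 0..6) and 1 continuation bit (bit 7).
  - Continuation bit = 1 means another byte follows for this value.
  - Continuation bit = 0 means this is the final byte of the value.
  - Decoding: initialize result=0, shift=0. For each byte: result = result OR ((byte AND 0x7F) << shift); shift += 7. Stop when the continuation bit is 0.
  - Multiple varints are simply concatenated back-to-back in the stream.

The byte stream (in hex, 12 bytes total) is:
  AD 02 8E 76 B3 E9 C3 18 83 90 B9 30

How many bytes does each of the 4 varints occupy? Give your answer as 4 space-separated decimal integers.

Answer: 2 2 4 4

Derivation:
  byte[0]=0xAD cont=1 payload=0x2D=45: acc |= 45<<0 -> acc=45 shift=7
  byte[1]=0x02 cont=0 payload=0x02=2: acc |= 2<<7 -> acc=301 shift=14 [end]
Varint 1: bytes[0:2] = AD 02 -> value 301 (2 byte(s))
  byte[2]=0x8E cont=1 payload=0x0E=14: acc |= 14<<0 -> acc=14 shift=7
  byte[3]=0x76 cont=0 payload=0x76=118: acc |= 118<<7 -> acc=15118 shift=14 [end]
Varint 2: bytes[2:4] = 8E 76 -> value 15118 (2 byte(s))
  byte[4]=0xB3 cont=1 payload=0x33=51: acc |= 51<<0 -> acc=51 shift=7
  byte[5]=0xE9 cont=1 payload=0x69=105: acc |= 105<<7 -> acc=13491 shift=14
  byte[6]=0xC3 cont=1 payload=0x43=67: acc |= 67<<14 -> acc=1111219 shift=21
  byte[7]=0x18 cont=0 payload=0x18=24: acc |= 24<<21 -> acc=51442867 shift=28 [end]
Varint 3: bytes[4:8] = B3 E9 C3 18 -> value 51442867 (4 byte(s))
  byte[8]=0x83 cont=1 payload=0x03=3: acc |= 3<<0 -> acc=3 shift=7
  byte[9]=0x90 cont=1 payload=0x10=16: acc |= 16<<7 -> acc=2051 shift=14
  byte[10]=0xB9 cont=1 payload=0x39=57: acc |= 57<<14 -> acc=935939 shift=21
  byte[11]=0x30 cont=0 payload=0x30=48: acc |= 48<<21 -> acc=101599235 shift=28 [end]
Varint 4: bytes[8:12] = 83 90 B9 30 -> value 101599235 (4 byte(s))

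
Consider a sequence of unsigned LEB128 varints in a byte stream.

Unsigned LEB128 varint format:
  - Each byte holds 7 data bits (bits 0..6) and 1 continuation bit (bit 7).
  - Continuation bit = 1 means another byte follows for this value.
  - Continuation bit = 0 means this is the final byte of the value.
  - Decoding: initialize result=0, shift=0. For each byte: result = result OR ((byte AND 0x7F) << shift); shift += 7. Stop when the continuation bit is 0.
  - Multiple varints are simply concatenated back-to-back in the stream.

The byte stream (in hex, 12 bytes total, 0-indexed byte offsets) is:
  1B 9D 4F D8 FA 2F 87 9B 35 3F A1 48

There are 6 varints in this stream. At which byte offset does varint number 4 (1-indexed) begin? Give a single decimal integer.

  byte[0]=0x1B cont=0 payload=0x1B=27: acc |= 27<<0 -> acc=27 shift=7 [end]
Varint 1: bytes[0:1] = 1B -> value 27 (1 byte(s))
  byte[1]=0x9D cont=1 payload=0x1D=29: acc |= 29<<0 -> acc=29 shift=7
  byte[2]=0x4F cont=0 payload=0x4F=79: acc |= 79<<7 -> acc=10141 shift=14 [end]
Varint 2: bytes[1:3] = 9D 4F -> value 10141 (2 byte(s))
  byte[3]=0xD8 cont=1 payload=0x58=88: acc |= 88<<0 -> acc=88 shift=7
  byte[4]=0xFA cont=1 payload=0x7A=122: acc |= 122<<7 -> acc=15704 shift=14
  byte[5]=0x2F cont=0 payload=0x2F=47: acc |= 47<<14 -> acc=785752 shift=21 [end]
Varint 3: bytes[3:6] = D8 FA 2F -> value 785752 (3 byte(s))
  byte[6]=0x87 cont=1 payload=0x07=7: acc |= 7<<0 -> acc=7 shift=7
  byte[7]=0x9B cont=1 payload=0x1B=27: acc |= 27<<7 -> acc=3463 shift=14
  byte[8]=0x35 cont=0 payload=0x35=53: acc |= 53<<14 -> acc=871815 shift=21 [end]
Varint 4: bytes[6:9] = 87 9B 35 -> value 871815 (3 byte(s))
  byte[9]=0x3F cont=0 payload=0x3F=63: acc |= 63<<0 -> acc=63 shift=7 [end]
Varint 5: bytes[9:10] = 3F -> value 63 (1 byte(s))
  byte[10]=0xA1 cont=1 payload=0x21=33: acc |= 33<<0 -> acc=33 shift=7
  byte[11]=0x48 cont=0 payload=0x48=72: acc |= 72<<7 -> acc=9249 shift=14 [end]
Varint 6: bytes[10:12] = A1 48 -> value 9249 (2 byte(s))

Answer: 6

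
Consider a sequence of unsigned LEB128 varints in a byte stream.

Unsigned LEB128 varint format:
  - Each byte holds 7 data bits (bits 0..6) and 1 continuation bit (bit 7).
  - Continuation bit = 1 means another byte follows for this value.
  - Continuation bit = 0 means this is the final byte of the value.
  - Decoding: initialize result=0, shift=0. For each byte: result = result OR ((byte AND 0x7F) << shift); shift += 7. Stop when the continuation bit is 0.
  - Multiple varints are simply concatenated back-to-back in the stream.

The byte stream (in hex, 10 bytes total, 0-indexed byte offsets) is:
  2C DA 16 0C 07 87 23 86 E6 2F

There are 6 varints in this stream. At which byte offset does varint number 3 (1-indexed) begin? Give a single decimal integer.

Answer: 3

Derivation:
  byte[0]=0x2C cont=0 payload=0x2C=44: acc |= 44<<0 -> acc=44 shift=7 [end]
Varint 1: bytes[0:1] = 2C -> value 44 (1 byte(s))
  byte[1]=0xDA cont=1 payload=0x5A=90: acc |= 90<<0 -> acc=90 shift=7
  byte[2]=0x16 cont=0 payload=0x16=22: acc |= 22<<7 -> acc=2906 shift=14 [end]
Varint 2: bytes[1:3] = DA 16 -> value 2906 (2 byte(s))
  byte[3]=0x0C cont=0 payload=0x0C=12: acc |= 12<<0 -> acc=12 shift=7 [end]
Varint 3: bytes[3:4] = 0C -> value 12 (1 byte(s))
  byte[4]=0x07 cont=0 payload=0x07=7: acc |= 7<<0 -> acc=7 shift=7 [end]
Varint 4: bytes[4:5] = 07 -> value 7 (1 byte(s))
  byte[5]=0x87 cont=1 payload=0x07=7: acc |= 7<<0 -> acc=7 shift=7
  byte[6]=0x23 cont=0 payload=0x23=35: acc |= 35<<7 -> acc=4487 shift=14 [end]
Varint 5: bytes[5:7] = 87 23 -> value 4487 (2 byte(s))
  byte[7]=0x86 cont=1 payload=0x06=6: acc |= 6<<0 -> acc=6 shift=7
  byte[8]=0xE6 cont=1 payload=0x66=102: acc |= 102<<7 -> acc=13062 shift=14
  byte[9]=0x2F cont=0 payload=0x2F=47: acc |= 47<<14 -> acc=783110 shift=21 [end]
Varint 6: bytes[7:10] = 86 E6 2F -> value 783110 (3 byte(s))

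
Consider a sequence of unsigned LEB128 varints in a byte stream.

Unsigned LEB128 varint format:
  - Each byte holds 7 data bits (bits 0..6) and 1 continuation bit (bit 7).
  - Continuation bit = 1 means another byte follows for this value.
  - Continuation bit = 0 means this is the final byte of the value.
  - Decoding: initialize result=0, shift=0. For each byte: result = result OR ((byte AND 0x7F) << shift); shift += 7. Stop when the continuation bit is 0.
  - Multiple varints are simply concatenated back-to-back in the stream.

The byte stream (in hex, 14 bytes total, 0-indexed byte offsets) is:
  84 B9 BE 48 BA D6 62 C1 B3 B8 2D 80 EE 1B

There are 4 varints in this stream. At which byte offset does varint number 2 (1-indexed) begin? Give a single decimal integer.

Answer: 4

Derivation:
  byte[0]=0x84 cont=1 payload=0x04=4: acc |= 4<<0 -> acc=4 shift=7
  byte[1]=0xB9 cont=1 payload=0x39=57: acc |= 57<<7 -> acc=7300 shift=14
  byte[2]=0xBE cont=1 payload=0x3E=62: acc |= 62<<14 -> acc=1023108 shift=21
  byte[3]=0x48 cont=0 payload=0x48=72: acc |= 72<<21 -> acc=152018052 shift=28 [end]
Varint 1: bytes[0:4] = 84 B9 BE 48 -> value 152018052 (4 byte(s))
  byte[4]=0xBA cont=1 payload=0x3A=58: acc |= 58<<0 -> acc=58 shift=7
  byte[5]=0xD6 cont=1 payload=0x56=86: acc |= 86<<7 -> acc=11066 shift=14
  byte[6]=0x62 cont=0 payload=0x62=98: acc |= 98<<14 -> acc=1616698 shift=21 [end]
Varint 2: bytes[4:7] = BA D6 62 -> value 1616698 (3 byte(s))
  byte[7]=0xC1 cont=1 payload=0x41=65: acc |= 65<<0 -> acc=65 shift=7
  byte[8]=0xB3 cont=1 payload=0x33=51: acc |= 51<<7 -> acc=6593 shift=14
  byte[9]=0xB8 cont=1 payload=0x38=56: acc |= 56<<14 -> acc=924097 shift=21
  byte[10]=0x2D cont=0 payload=0x2D=45: acc |= 45<<21 -> acc=95295937 shift=28 [end]
Varint 3: bytes[7:11] = C1 B3 B8 2D -> value 95295937 (4 byte(s))
  byte[11]=0x80 cont=1 payload=0x00=0: acc |= 0<<0 -> acc=0 shift=7
  byte[12]=0xEE cont=1 payload=0x6E=110: acc |= 110<<7 -> acc=14080 shift=14
  byte[13]=0x1B cont=0 payload=0x1B=27: acc |= 27<<14 -> acc=456448 shift=21 [end]
Varint 4: bytes[11:14] = 80 EE 1B -> value 456448 (3 byte(s))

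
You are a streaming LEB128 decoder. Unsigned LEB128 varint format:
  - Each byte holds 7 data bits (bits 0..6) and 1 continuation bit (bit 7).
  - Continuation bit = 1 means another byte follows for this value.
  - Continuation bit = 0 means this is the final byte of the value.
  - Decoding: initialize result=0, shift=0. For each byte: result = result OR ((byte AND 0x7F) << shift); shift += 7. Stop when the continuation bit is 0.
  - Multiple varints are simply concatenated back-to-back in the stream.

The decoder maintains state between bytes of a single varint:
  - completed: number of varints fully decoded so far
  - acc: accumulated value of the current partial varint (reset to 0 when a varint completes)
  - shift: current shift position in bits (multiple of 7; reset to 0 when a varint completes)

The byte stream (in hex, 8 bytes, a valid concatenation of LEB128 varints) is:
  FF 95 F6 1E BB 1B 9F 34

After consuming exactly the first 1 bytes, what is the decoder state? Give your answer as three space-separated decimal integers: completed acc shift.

Answer: 0 127 7

Derivation:
byte[0]=0xFF cont=1 payload=0x7F: acc |= 127<<0 -> completed=0 acc=127 shift=7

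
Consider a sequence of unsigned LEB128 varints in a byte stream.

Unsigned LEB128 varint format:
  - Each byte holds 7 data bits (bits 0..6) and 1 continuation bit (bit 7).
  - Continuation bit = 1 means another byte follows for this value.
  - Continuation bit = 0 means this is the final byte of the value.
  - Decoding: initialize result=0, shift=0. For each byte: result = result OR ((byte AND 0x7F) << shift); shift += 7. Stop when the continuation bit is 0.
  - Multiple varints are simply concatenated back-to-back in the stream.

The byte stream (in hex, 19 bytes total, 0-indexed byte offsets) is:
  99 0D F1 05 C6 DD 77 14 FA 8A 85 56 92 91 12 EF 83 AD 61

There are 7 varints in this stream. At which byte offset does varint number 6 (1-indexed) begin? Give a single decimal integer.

Answer: 12

Derivation:
  byte[0]=0x99 cont=1 payload=0x19=25: acc |= 25<<0 -> acc=25 shift=7
  byte[1]=0x0D cont=0 payload=0x0D=13: acc |= 13<<7 -> acc=1689 shift=14 [end]
Varint 1: bytes[0:2] = 99 0D -> value 1689 (2 byte(s))
  byte[2]=0xF1 cont=1 payload=0x71=113: acc |= 113<<0 -> acc=113 shift=7
  byte[3]=0x05 cont=0 payload=0x05=5: acc |= 5<<7 -> acc=753 shift=14 [end]
Varint 2: bytes[2:4] = F1 05 -> value 753 (2 byte(s))
  byte[4]=0xC6 cont=1 payload=0x46=70: acc |= 70<<0 -> acc=70 shift=7
  byte[5]=0xDD cont=1 payload=0x5D=93: acc |= 93<<7 -> acc=11974 shift=14
  byte[6]=0x77 cont=0 payload=0x77=119: acc |= 119<<14 -> acc=1961670 shift=21 [end]
Varint 3: bytes[4:7] = C6 DD 77 -> value 1961670 (3 byte(s))
  byte[7]=0x14 cont=0 payload=0x14=20: acc |= 20<<0 -> acc=20 shift=7 [end]
Varint 4: bytes[7:8] = 14 -> value 20 (1 byte(s))
  byte[8]=0xFA cont=1 payload=0x7A=122: acc |= 122<<0 -> acc=122 shift=7
  byte[9]=0x8A cont=1 payload=0x0A=10: acc |= 10<<7 -> acc=1402 shift=14
  byte[10]=0x85 cont=1 payload=0x05=5: acc |= 5<<14 -> acc=83322 shift=21
  byte[11]=0x56 cont=0 payload=0x56=86: acc |= 86<<21 -> acc=180438394 shift=28 [end]
Varint 5: bytes[8:12] = FA 8A 85 56 -> value 180438394 (4 byte(s))
  byte[12]=0x92 cont=1 payload=0x12=18: acc |= 18<<0 -> acc=18 shift=7
  byte[13]=0x91 cont=1 payload=0x11=17: acc |= 17<<7 -> acc=2194 shift=14
  byte[14]=0x12 cont=0 payload=0x12=18: acc |= 18<<14 -> acc=297106 shift=21 [end]
Varint 6: bytes[12:15] = 92 91 12 -> value 297106 (3 byte(s))
  byte[15]=0xEF cont=1 payload=0x6F=111: acc |= 111<<0 -> acc=111 shift=7
  byte[16]=0x83 cont=1 payload=0x03=3: acc |= 3<<7 -> acc=495 shift=14
  byte[17]=0xAD cont=1 payload=0x2D=45: acc |= 45<<14 -> acc=737775 shift=21
  byte[18]=0x61 cont=0 payload=0x61=97: acc |= 97<<21 -> acc=204161519 shift=28 [end]
Varint 7: bytes[15:19] = EF 83 AD 61 -> value 204161519 (4 byte(s))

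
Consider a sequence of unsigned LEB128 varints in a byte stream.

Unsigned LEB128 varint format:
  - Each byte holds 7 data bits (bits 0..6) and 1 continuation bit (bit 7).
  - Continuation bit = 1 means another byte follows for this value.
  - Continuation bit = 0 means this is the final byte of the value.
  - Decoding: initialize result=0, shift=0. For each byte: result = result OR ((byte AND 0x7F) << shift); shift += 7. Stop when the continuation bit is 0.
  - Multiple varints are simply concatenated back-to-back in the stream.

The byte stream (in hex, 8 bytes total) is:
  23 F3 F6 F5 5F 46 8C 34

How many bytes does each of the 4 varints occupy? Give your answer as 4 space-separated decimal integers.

  byte[0]=0x23 cont=0 payload=0x23=35: acc |= 35<<0 -> acc=35 shift=7 [end]
Varint 1: bytes[0:1] = 23 -> value 35 (1 byte(s))
  byte[1]=0xF3 cont=1 payload=0x73=115: acc |= 115<<0 -> acc=115 shift=7
  byte[2]=0xF6 cont=1 payload=0x76=118: acc |= 118<<7 -> acc=15219 shift=14
  byte[3]=0xF5 cont=1 payload=0x75=117: acc |= 117<<14 -> acc=1932147 shift=21
  byte[4]=0x5F cont=0 payload=0x5F=95: acc |= 95<<21 -> acc=201161587 shift=28 [end]
Varint 2: bytes[1:5] = F3 F6 F5 5F -> value 201161587 (4 byte(s))
  byte[5]=0x46 cont=0 payload=0x46=70: acc |= 70<<0 -> acc=70 shift=7 [end]
Varint 3: bytes[5:6] = 46 -> value 70 (1 byte(s))
  byte[6]=0x8C cont=1 payload=0x0C=12: acc |= 12<<0 -> acc=12 shift=7
  byte[7]=0x34 cont=0 payload=0x34=52: acc |= 52<<7 -> acc=6668 shift=14 [end]
Varint 4: bytes[6:8] = 8C 34 -> value 6668 (2 byte(s))

Answer: 1 4 1 2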